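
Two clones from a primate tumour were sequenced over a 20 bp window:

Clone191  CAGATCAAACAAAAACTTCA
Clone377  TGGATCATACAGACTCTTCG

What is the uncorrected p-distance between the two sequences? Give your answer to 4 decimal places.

0.3500

Differing sites — 1:C/T; 2:A/G; 8:A/T; 12:A/G; 14:A/C; 15:A/T; 20:A/G.
There are 7 differences over 20 sites, so p = 7/20 = 0.3500.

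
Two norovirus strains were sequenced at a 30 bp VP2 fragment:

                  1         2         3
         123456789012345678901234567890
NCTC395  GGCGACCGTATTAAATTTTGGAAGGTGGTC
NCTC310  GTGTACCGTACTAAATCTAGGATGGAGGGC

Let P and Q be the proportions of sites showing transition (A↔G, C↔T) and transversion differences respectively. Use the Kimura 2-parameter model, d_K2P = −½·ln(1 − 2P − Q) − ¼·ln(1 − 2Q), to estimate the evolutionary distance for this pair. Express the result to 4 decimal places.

Mismatches occur at site 2 (G/T, transversion), site 3 (C/G, transversion), site 4 (G/T, transversion), site 11 (T/C, transition), site 17 (T/C, transition), site 19 (T/A, transversion), site 23 (A/T, transversion), site 26 (T/A, transversion), site 29 (T/G, transversion).
Of the 9 differences, 2 transitions and 7 transversions over 30 sites: P = 2/30 = 0.066667, Q = 7/30 = 0.233333.
d = −0.5·ln(0.633333) − 0.25·ln(0.533334) = −0.5·(-0.456759) − 0.25·(-0.628607) = 0.3855.

0.3855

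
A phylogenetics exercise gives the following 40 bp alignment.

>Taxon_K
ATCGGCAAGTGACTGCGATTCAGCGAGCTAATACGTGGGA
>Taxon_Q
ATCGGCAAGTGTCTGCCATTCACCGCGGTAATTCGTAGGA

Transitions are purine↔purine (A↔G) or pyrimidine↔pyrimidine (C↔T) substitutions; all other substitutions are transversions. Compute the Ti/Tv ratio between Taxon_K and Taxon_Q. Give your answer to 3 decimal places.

0.167

The sequences differ at positions 12 (A/T, transversion), 17 (G/C, transversion), 23 (G/C, transversion), 26 (A/C, transversion), 28 (C/G, transversion), 33 (A/T, transversion), 37 (G/A, transition).
Of the 7 differences, 1 transition and 6 transversions, so Ti/Tv = 1/6 = 0.167.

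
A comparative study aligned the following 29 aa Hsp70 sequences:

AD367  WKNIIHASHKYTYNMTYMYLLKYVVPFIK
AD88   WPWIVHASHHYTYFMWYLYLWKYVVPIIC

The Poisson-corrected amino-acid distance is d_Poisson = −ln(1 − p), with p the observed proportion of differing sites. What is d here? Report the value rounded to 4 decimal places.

Mismatches occur at site 2 (K↔P), site 3 (N↔W), site 5 (I↔V), site 10 (K↔H), site 14 (N↔F), site 16 (T↔W), site 18 (M↔L), site 21 (L↔W), site 27 (F↔I), site 29 (K↔C).
p = 10/29 = 0.344828.
d = −ln(1 − 0.344828) = −ln(0.655172) = 0.4229.

0.4229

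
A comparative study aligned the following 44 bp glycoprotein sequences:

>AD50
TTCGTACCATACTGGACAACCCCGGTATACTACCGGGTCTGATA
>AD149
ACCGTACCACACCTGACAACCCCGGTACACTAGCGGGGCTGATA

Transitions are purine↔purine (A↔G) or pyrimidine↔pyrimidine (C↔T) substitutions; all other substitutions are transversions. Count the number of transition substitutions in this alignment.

4

Mismatches occur at site 1 (T→A, transversion), site 2 (T→C, transition), site 10 (T→C, transition), site 13 (T→C, transition), site 14 (G→T, transversion), site 28 (T→C, transition), site 33 (C→G, transversion), site 38 (T→G, transversion).
Of the 8 differences, 4 transitions and 4 transversions, so the answer is 4.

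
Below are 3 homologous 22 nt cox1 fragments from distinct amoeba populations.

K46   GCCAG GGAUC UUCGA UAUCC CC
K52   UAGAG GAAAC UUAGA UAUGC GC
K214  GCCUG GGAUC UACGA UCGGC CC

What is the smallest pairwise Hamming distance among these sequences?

Pairwise Hamming distances:
  K46 vs K52: 8
  K46 vs K214: 5
  K52 vs K214: 11
The smallest is 5, between K46 and K214.

5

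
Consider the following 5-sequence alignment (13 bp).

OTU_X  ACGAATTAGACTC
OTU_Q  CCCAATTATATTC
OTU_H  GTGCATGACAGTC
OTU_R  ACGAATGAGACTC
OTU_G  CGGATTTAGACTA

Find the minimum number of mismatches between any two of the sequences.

Pairwise Hamming distances:
  OTU_X vs OTU_Q: 4
  OTU_X vs OTU_H: 6
  OTU_X vs OTU_R: 1
  OTU_X vs OTU_G: 4
  OTU_Q vs OTU_H: 7
  OTU_Q vs OTU_R: 5
  OTU_Q vs OTU_G: 6
  OTU_H vs OTU_R: 5
  OTU_H vs OTU_G: 8
  OTU_R vs OTU_G: 5
The smallest is 1, between OTU_X and OTU_R.

1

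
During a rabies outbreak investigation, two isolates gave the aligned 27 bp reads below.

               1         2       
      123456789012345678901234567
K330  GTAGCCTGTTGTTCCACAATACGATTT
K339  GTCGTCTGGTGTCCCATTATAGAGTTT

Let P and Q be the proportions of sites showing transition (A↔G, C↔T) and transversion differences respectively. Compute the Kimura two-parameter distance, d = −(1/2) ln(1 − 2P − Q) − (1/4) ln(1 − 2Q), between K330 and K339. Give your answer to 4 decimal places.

The sequences differ at positions 3 (A/C, transversion), 5 (C/T, transition), 9 (T/G, transversion), 13 (T/C, transition), 17 (C/T, transition), 18 (A/T, transversion), 22 (C/G, transversion), 23 (G/A, transition), 24 (A/G, transition).
Of the 9 differences, 5 transitions and 4 transversions over 27 sites: P = 5/27 = 0.185185, Q = 4/27 = 0.148148.
d = −0.5·ln(0.481482) − 0.25·ln(0.703704) = −0.5·(-0.730886) − 0.25·(-0.351397) = 0.4533.

0.4533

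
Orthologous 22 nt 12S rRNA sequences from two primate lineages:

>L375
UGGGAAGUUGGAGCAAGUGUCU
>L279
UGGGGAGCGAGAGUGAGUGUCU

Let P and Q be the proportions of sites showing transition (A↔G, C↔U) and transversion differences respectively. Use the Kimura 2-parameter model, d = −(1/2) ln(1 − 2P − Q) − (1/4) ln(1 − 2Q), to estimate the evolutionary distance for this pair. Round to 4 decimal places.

0.3704

Differing sites — 5:A/G (Ti); 8:U/C (Ti); 9:U/G (Tv); 10:G/A (Ti); 14:C/U (Ti); 15:A/G (Ti).
Of the 6 differences, 5 transitions and 1 transversion over 22 sites: P = 5/22 = 0.227273, Q = 1/22 = 0.045455.
d = −0.5·ln(0.499999) − 0.25·ln(0.909090) = −0.5·(-0.693149) − 0.25·(-0.095311) = 0.3704.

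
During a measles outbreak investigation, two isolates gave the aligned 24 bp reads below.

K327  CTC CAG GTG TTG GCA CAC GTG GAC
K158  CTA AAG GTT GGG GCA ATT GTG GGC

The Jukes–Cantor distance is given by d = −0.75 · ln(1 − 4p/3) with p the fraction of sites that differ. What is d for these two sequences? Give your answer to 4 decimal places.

Mismatches occur at site 3 (C/A), site 4 (C/A), site 9 (G/T), site 10 (T/G), site 11 (T/G), site 16 (C/A), site 17 (A/T), site 18 (C/T), site 23 (A/G).
p = 9/24 = 0.375000.
d = −0.75 · ln(1 − (4/3)·0.375000) = −0.75 · ln(0.500000) = −0.75 · (-0.693147) = 0.5199.

0.5199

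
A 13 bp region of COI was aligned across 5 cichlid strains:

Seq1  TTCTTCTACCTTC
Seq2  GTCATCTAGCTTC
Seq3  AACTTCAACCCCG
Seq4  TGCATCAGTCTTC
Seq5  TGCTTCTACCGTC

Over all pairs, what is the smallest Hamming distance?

Pairwise Hamming distances:
  Seq1 vs Seq2: 3
  Seq1 vs Seq3: 6
  Seq1 vs Seq4: 5
  Seq1 vs Seq5: 2
  Seq2 vs Seq3: 8
  Seq2 vs Seq4: 5
  Seq2 vs Seq5: 5
  Seq3 vs Seq4: 8
  Seq3 vs Seq5: 6
  Seq4 vs Seq5: 5
The smallest is 2, between Seq1 and Seq5.

2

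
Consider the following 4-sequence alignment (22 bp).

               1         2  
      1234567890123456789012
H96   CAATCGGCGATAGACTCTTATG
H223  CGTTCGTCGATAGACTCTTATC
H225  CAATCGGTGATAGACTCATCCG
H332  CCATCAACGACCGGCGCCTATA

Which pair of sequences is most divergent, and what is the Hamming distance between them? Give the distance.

12

Pairwise Hamming distances:
  H96 vs H223: 4
  H96 vs H225: 4
  H96 vs H332: 9
  H223 vs H225: 8
  H223 vs H332: 10
  H225 vs H332: 12
The largest is 12, between H225 and H332.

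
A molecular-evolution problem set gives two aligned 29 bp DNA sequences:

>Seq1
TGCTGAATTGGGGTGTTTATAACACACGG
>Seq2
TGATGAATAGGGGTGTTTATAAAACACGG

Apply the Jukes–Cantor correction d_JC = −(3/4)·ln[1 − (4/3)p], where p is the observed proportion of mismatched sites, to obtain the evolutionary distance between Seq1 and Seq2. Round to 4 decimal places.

Mismatches occur at site 3 (C↔A), site 9 (T↔A), site 23 (C↔A).
p = 3/29 = 0.103448.
d = −0.75 · ln(1 − (4/3)·0.103448) = −0.75 · ln(0.862069) = −0.75 · (-0.148420) = 0.1113.

0.1113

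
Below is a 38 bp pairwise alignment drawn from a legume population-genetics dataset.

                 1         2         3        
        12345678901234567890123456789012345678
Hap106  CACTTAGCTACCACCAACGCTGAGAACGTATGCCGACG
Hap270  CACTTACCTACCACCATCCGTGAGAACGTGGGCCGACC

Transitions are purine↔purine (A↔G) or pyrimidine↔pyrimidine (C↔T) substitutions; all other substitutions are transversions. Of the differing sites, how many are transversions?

6

The sequences differ at positions 7 (G/C, transversion), 17 (A/T, transversion), 19 (G/C, transversion), 20 (C/G, transversion), 30 (A/G, transition), 31 (T/G, transversion), 38 (G/C, transversion).
Of the 7 differences, 1 transition and 6 transversions, so the answer is 6.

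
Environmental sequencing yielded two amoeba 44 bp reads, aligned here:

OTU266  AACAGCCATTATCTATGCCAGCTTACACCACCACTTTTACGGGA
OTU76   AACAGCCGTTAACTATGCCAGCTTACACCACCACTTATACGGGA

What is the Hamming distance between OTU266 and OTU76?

3

Mismatches occur at site 8 (A↔G), site 12 (T↔A), site 37 (T↔A).
That gives 3 mismatches out of 44 aligned sites, so the Hamming distance is 3.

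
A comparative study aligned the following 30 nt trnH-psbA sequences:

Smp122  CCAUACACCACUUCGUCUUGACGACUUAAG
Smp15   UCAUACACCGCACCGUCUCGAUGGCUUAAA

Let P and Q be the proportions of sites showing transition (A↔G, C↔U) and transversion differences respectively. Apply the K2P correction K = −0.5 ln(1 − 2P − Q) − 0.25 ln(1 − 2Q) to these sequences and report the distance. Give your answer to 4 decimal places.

0.3638

Mismatches occur at site 1 (C→U, transition), site 10 (A→G, transition), site 12 (U→A, transversion), site 13 (U→C, transition), site 19 (U→C, transition), site 22 (C→U, transition), site 24 (A→G, transition), site 30 (G→A, transition).
Of the 8 differences, 7 transitions and 1 transversion over 30 sites: P = 7/30 = 0.233333, Q = 1/30 = 0.033333.
d = −0.5·ln(0.500001) − 0.25·ln(0.933334) = −0.5·(-0.693145) − 0.25·(-0.068992) = 0.3638.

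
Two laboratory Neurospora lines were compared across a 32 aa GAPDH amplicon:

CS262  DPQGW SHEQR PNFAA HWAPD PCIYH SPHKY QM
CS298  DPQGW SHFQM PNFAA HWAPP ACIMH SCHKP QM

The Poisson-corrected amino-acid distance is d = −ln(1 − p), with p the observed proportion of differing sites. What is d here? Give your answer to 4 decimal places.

Differing sites — 8:E/F; 10:R/M; 20:D/P; 21:P/A; 24:Y/M; 27:P/C; 30:Y/P.
p = 7/32 = 0.218750.
d = −ln(1 − 0.218750) = −ln(0.781250) = 0.2469.

0.2469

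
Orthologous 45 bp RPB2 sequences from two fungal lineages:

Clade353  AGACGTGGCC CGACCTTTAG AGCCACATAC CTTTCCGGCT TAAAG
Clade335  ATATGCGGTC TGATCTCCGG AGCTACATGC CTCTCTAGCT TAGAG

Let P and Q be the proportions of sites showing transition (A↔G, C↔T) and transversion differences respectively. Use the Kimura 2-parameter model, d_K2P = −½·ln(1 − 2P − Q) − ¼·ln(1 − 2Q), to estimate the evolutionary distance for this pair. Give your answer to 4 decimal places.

0.5284

The sequences differ at positions 2 (G/T, transversion), 4 (C/T, transition), 6 (T/C, transition), 9 (C/T, transition), 11 (C/T, transition), 14 (C/T, transition), 17 (T/C, transition), 18 (T/C, transition), 19 (A/G, transition), 24 (C/T, transition), 29 (A/G, transition), 33 (T/C, transition), 36 (C/T, transition), 37 (G/A, transition), 43 (A/G, transition).
Of the 15 differences, 14 transitions and 1 transversion over 45 sites: P = 14/45 = 0.311111, Q = 1/45 = 0.022222.
d = −0.5·ln(0.355556) − 0.25·ln(0.955556) = −0.5·(-1.034073) − 0.25·(-0.045462) = 0.5284.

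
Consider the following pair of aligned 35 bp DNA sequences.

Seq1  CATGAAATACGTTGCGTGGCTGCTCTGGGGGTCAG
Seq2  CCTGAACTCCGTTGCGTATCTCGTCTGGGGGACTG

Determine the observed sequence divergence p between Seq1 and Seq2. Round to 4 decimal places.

Differing sites — 2:A/C; 7:A/C; 9:A/C; 18:G/A; 19:G/T; 22:G/C; 23:C/G; 32:T/A; 34:A/T.
There are 9 differences over 35 sites, so p = 9/35 = 0.2571.

0.2571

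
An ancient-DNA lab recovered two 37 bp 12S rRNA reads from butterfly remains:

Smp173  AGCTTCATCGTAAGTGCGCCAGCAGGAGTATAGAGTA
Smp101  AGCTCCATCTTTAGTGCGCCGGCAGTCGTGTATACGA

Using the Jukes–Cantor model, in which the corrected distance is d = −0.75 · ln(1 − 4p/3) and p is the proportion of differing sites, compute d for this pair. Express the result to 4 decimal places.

0.3351

Differing sites — 5:T/C; 10:G/T; 12:A/T; 21:A/G; 26:G/T; 27:A/C; 30:A/G; 33:G/T; 35:G/C; 36:T/G.
p = 10/37 = 0.270270.
d = −0.75 · ln(1 − (4/3)·0.270270) = −0.75 · ln(0.639640) = −0.75 · (-0.446850) = 0.3351.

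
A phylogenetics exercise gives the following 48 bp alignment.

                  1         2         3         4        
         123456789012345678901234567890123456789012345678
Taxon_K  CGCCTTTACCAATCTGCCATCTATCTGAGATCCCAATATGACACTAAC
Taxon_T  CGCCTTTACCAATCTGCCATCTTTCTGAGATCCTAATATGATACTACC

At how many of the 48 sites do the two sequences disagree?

Differing sites — 23:A/T; 34:C/T; 42:C/T; 47:A/C.
That gives 4 mismatches out of 48 aligned sites, so the Hamming distance is 4.

4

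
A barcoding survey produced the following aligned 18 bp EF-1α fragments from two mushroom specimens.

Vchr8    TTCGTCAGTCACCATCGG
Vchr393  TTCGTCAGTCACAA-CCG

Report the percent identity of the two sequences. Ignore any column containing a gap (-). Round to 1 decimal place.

88.2%

Excluding the 1 gap column leaves 17 comparable sites.
Mismatches occur at site 13 (C→A), site 17 (G→C).
15 of the 17 comparable sites match, so the percent identity is 15/17 × 100 = 88.2%.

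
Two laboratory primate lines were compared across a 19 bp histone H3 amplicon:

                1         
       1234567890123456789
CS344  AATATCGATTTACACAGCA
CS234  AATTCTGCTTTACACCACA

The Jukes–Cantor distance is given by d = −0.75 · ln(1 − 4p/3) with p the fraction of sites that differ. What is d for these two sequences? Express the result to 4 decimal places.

0.4099

The sequences differ at positions 4 (A/T), 5 (T/C), 6 (C/T), 8 (A/C), 16 (A/C), 17 (G/A).
p = 6/19 = 0.315789.
d = −0.75 · ln(1 − (4/3)·0.315789) = −0.75 · ln(0.578948) = −0.75 · (-0.546543) = 0.4099.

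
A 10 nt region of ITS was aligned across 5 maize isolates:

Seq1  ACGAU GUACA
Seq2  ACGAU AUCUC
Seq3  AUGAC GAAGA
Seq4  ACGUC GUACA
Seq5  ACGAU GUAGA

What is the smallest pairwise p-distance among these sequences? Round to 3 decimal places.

0.100

Pairwise Hamming distances:
  Seq1 vs Seq2: 4
  Seq1 vs Seq3: 4
  Seq1 vs Seq4: 2
  Seq1 vs Seq5: 1
  Seq2 vs Seq3: 7
  Seq2 vs Seq4: 6
  Seq2 vs Seq5: 4
  Seq3 vs Seq4: 4
  Seq3 vs Seq5: 3
  Seq4 vs Seq5: 3
The smallest is 1 mismatch, between Seq1 and Seq5; p = 1/10 = 0.100.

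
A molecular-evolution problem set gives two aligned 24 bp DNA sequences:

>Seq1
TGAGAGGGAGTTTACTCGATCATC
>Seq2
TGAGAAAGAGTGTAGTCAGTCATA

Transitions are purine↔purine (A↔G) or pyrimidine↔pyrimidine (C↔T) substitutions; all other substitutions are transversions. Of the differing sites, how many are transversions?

3

Differing sites — 6:G/A (Ti); 7:G/A (Ti); 12:T/G (Tv); 15:C/G (Tv); 18:G/A (Ti); 19:A/G (Ti); 24:C/A (Tv).
Of the 7 differences, 4 transitions and 3 transversions, so the answer is 3.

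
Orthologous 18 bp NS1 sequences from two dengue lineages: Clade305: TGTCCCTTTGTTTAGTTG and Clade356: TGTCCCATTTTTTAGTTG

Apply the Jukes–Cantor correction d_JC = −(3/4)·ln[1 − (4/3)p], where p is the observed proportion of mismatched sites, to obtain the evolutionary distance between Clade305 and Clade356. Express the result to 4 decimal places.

The sequences differ at positions 7 (T/A), 10 (G/T).
p = 2/18 = 0.111111.
d = −0.75 · ln(1 − (4/3)·0.111111) = −0.75 · ln(0.851852) = −0.75 · (-0.160342) = 0.1203.

0.1203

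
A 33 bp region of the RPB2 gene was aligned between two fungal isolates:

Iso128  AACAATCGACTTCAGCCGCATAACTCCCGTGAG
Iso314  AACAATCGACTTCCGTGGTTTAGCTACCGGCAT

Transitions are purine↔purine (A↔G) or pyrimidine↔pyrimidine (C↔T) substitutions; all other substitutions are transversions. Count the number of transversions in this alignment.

Mismatches occur at site 14 (A↔C, transversion), site 16 (C↔T, transition), site 17 (C↔G, transversion), site 19 (C↔T, transition), site 20 (A↔T, transversion), site 23 (A↔G, transition), site 26 (C↔A, transversion), site 30 (T↔G, transversion), site 31 (G↔C, transversion), site 33 (G↔T, transversion).
Of the 10 differences, 3 transitions and 7 transversions, so the answer is 7.

7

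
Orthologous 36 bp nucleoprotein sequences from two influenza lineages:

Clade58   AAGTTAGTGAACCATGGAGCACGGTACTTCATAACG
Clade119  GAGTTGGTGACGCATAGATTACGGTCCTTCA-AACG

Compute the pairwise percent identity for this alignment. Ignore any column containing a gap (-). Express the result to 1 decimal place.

Excluding the 1 gap column leaves 35 comparable sites.
Differing sites — 1:A/G; 6:A/G; 11:A/C; 12:C/G; 16:G/A; 19:G/T; 20:C/T; 26:A/C.
27 of the 35 comparable sites match, so the percent identity is 27/35 × 100 = 77.1%.

77.1%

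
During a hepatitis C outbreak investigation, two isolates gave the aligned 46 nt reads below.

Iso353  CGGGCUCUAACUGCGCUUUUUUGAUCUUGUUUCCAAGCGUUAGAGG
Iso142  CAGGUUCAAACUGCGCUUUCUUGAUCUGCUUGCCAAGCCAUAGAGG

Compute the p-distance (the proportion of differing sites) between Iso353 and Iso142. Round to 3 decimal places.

Mismatches occur at site 2 (G↔A), site 5 (C↔U), site 8 (U↔A), site 20 (U↔C), site 28 (U↔G), site 29 (G↔C), site 32 (U↔G), site 39 (G↔C), site 40 (U↔A).
There are 9 differences over 46 sites, so p = 9/46 = 0.196.

0.196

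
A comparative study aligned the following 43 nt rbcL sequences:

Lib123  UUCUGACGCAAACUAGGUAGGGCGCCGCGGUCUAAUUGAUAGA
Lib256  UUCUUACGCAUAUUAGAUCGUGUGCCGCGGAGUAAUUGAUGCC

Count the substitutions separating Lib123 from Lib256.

The sequences differ at positions 5 (G/U), 11 (A/U), 13 (C/U), 17 (G/A), 19 (A/C), 21 (G/U), 23 (C/U), 31 (U/A), 32 (C/G), 41 (A/G), 42 (G/C), 43 (A/C).
That gives 12 mismatches out of 43 aligned sites, so the Hamming distance is 12.

12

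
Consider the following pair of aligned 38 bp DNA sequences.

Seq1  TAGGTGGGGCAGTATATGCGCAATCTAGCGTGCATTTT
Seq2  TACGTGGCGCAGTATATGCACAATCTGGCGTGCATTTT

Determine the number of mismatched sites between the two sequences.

Differing sites — 3:G/C; 8:G/C; 20:G/A; 27:A/G.
That gives 4 mismatches out of 38 aligned sites, so the Hamming distance is 4.

4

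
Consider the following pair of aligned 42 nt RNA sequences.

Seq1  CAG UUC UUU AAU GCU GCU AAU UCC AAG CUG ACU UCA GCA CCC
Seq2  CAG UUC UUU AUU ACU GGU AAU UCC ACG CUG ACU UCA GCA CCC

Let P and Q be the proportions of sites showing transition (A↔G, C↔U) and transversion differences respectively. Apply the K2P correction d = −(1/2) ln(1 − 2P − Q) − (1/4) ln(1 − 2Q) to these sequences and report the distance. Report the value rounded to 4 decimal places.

0.1019

Mismatches occur at site 11 (A/U, transversion), site 13 (G/A, transition), site 17 (C/G, transversion), site 26 (A/C, transversion).
Of the 4 differences, 1 transition and 3 transversions over 42 sites: P = 1/42 = 0.023810, Q = 3/42 = 0.071429.
d = −0.5·ln(0.880951) − 0.25·ln(0.857142) = −0.5·(-0.126753) − 0.25·(-0.154152) = 0.1019.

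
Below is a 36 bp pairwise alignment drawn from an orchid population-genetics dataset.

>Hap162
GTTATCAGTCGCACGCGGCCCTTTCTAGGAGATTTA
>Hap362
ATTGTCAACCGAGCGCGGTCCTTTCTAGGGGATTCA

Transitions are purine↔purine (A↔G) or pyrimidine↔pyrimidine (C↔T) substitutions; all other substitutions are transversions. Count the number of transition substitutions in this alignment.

8

The sequences differ at positions 1 (G/A, transition), 4 (A/G, transition), 8 (G/A, transition), 9 (T/C, transition), 12 (C/A, transversion), 13 (A/G, transition), 19 (C/T, transition), 30 (A/G, transition), 35 (T/C, transition).
Of the 9 differences, 8 transitions and 1 transversion, so the answer is 8.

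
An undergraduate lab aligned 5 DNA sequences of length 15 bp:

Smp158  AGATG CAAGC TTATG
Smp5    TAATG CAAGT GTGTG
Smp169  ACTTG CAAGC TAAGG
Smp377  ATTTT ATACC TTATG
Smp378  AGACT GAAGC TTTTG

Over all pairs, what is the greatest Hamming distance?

10

Pairwise Hamming distances:
  Smp158 vs Smp5: 5
  Smp158 vs Smp169: 4
  Smp158 vs Smp377: 6
  Smp158 vs Smp378: 4
  Smp5 vs Smp169: 8
  Smp5 vs Smp377: 10
  Smp5 vs Smp378: 8
  Smp169 vs Smp377: 7
  Smp169 vs Smp378: 8
  Smp377 vs Smp378: 7
The largest is 10, between Smp5 and Smp377.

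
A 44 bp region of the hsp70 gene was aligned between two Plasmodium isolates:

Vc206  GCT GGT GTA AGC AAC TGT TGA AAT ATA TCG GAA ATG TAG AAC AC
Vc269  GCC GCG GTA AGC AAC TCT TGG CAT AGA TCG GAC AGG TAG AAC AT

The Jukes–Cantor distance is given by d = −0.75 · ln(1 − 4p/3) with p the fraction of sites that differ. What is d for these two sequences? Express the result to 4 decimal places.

0.2708

Mismatches occur at site 3 (T↔C), site 5 (G↔C), site 6 (T↔G), site 17 (G↔C), site 21 (A↔G), site 22 (A↔C), site 26 (T↔G), site 33 (A↔C), site 35 (T↔G), site 44 (C↔T).
p = 10/44 = 0.227273.
d = −0.75 · ln(1 − (4/3)·0.227273) = −0.75 · ln(0.696969) = −0.75 · (-0.361014) = 0.2708.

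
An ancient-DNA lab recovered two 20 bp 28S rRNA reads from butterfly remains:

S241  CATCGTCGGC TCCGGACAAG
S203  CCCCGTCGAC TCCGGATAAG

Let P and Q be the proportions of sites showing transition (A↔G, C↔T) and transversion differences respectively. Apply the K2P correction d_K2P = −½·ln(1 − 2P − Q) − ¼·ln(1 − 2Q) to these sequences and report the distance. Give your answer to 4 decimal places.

0.2417

Differing sites — 2:A/C (Tv); 3:T/C (Ti); 9:G/A (Ti); 17:C/T (Ti).
Of the 4 differences, 3 transitions and 1 transversion over 20 sites: P = 3/20 = 0.150000, Q = 1/20 = 0.050000.
d = −0.5·ln(0.650000) − 0.25·ln(0.900000) = −0.5·(-0.430783) − 0.25·(-0.105361) = 0.2417.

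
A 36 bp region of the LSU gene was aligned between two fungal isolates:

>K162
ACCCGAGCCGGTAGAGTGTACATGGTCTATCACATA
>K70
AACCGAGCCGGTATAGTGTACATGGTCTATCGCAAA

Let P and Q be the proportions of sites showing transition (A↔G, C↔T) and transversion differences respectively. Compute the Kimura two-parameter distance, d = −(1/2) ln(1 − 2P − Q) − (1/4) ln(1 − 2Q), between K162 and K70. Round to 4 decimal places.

0.1203

Mismatches occur at site 2 (C↔A, transversion), site 14 (G↔T, transversion), site 32 (A↔G, transition), site 35 (T↔A, transversion).
Of the 4 differences, 1 transition and 3 transversions over 36 sites: P = 1/36 = 0.027778, Q = 3/36 = 0.083333.
d = −0.5·ln(0.861111) − 0.25·ln(0.833334) = −0.5·(-0.149532) − 0.25·(-0.182321) = 0.1203.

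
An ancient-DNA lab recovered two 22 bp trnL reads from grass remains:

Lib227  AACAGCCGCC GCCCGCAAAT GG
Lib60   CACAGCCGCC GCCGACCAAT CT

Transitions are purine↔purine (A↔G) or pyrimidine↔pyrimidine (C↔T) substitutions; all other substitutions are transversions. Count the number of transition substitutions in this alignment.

Differing sites — 1:A/C (Tv); 14:C/G (Tv); 15:G/A (Ti); 17:A/C (Tv); 21:G/C (Tv); 22:G/T (Tv).
Of the 6 differences, 1 transition and 5 transversions, so the answer is 1.

1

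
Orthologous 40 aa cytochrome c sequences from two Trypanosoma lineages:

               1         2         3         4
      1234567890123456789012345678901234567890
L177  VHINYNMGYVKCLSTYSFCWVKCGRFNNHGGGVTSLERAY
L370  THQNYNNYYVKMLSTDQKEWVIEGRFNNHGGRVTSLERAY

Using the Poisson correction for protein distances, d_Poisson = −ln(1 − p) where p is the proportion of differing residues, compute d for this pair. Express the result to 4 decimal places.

0.3567

Differing sites — 1:V/T; 3:I/Q; 7:M/N; 8:G/Y; 12:C/M; 16:Y/D; 17:S/Q; 18:F/K; 19:C/E; 22:K/I; 23:C/E; 32:G/R.
p = 12/40 = 0.300000.
d = −ln(1 − 0.300000) = −ln(0.700000) = 0.3567.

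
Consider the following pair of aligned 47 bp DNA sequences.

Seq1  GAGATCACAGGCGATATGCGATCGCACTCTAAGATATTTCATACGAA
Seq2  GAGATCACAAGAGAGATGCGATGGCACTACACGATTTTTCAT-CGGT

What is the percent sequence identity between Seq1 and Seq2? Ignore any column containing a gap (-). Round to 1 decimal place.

Excluding the 1 gap column leaves 46 comparable sites.
Differing sites — 10:G/A; 12:C/A; 15:T/G; 23:C/G; 29:C/A; 30:T/C; 32:A/C; 36:A/T; 46:A/G; 47:A/T.
36 of the 46 comparable sites match, so the percent identity is 36/46 × 100 = 78.3%.

78.3%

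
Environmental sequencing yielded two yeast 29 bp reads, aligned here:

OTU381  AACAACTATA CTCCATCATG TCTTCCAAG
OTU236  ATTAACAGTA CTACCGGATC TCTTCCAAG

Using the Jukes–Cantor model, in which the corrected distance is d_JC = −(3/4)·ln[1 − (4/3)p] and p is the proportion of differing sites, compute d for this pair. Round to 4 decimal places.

The sequences differ at positions 2 (A/T), 3 (C/T), 7 (T/A), 8 (A/G), 13 (C/A), 15 (A/C), 16 (T/G), 17 (C/G), 20 (G/C).
p = 9/29 = 0.310345.
d = −0.75 · ln(1 − (4/3)·0.310345) = −0.75 · ln(0.586207) = −0.75 · (-0.534082) = 0.4006.

0.4006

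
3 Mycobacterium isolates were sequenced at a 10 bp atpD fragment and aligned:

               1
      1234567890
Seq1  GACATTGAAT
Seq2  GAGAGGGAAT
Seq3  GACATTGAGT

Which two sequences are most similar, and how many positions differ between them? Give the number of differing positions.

1

Pairwise Hamming distances:
  Seq1 vs Seq2: 3
  Seq1 vs Seq3: 1
  Seq2 vs Seq3: 4
The smallest is 1, between Seq1 and Seq3.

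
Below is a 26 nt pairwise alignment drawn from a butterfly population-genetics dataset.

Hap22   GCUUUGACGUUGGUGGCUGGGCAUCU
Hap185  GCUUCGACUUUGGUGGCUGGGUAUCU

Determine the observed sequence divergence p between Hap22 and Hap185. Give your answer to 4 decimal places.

0.1154

The sequences differ at positions 5 (U/C), 9 (G/U), 22 (C/U).
There are 3 differences over 26 sites, so p = 3/26 = 0.1154.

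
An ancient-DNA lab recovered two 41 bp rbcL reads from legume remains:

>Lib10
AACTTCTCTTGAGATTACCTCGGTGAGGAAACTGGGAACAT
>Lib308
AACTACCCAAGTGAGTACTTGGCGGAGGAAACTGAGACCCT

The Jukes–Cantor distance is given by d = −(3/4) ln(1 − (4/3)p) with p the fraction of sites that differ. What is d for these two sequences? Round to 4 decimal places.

Mismatches occur at site 5 (T↔A), site 7 (T↔C), site 9 (T↔A), site 10 (T↔A), site 12 (A↔T), site 15 (T↔G), site 19 (C↔T), site 21 (C↔G), site 23 (G↔C), site 24 (T↔G), site 35 (G↔A), site 38 (A↔C), site 40 (A↔C).
p = 13/41 = 0.317073.
d = −0.75 · ln(1 − (4/3)·0.317073) = −0.75 · ln(0.577236) = −0.75 · (-0.549504) = 0.4121.

0.4121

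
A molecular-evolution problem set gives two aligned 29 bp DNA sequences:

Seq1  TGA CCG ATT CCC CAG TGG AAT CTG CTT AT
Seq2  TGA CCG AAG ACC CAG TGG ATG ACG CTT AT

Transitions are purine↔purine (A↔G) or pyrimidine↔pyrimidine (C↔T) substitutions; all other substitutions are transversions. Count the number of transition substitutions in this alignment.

1

Differing sites — 8:T/A (Tv); 9:T/G (Tv); 10:C/A (Tv); 20:A/T (Tv); 21:T/G (Tv); 22:C/A (Tv); 23:T/C (Ti).
Of the 7 differences, 1 transition and 6 transversions, so the answer is 1.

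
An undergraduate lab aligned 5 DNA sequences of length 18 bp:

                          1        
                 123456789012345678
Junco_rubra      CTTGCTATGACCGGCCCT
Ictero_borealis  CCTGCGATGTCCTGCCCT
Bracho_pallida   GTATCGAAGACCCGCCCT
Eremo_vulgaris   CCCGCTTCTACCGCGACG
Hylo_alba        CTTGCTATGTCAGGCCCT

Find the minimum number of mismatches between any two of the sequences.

Pairwise Hamming distances:
  Junco_rubra vs Ictero_borealis: 4
  Junco_rubra vs Bracho_pallida: 6
  Junco_rubra vs Eremo_vulgaris: 9
  Junco_rubra vs Hylo_alba: 2
  Ictero_borealis vs Bracho_pallida: 7
  Ictero_borealis vs Eremo_vulgaris: 11
  Ictero_borealis vs Hylo_alba: 4
  Bracho_pallida vs Eremo_vulgaris: 13
  Bracho_pallida vs Hylo_alba: 8
  Eremo_vulgaris vs Hylo_alba: 11
The smallest is 2, between Junco_rubra and Hylo_alba.

2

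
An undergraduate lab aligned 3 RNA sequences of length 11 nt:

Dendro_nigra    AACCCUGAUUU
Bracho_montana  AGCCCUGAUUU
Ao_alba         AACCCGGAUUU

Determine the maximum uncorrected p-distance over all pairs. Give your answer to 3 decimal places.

0.182

Pairwise Hamming distances:
  Dendro_nigra vs Bracho_montana: 1
  Dendro_nigra vs Ao_alba: 1
  Bracho_montana vs Ao_alba: 2
The largest is 2 mismatches, between Bracho_montana and Ao_alba; p = 2/11 = 0.182.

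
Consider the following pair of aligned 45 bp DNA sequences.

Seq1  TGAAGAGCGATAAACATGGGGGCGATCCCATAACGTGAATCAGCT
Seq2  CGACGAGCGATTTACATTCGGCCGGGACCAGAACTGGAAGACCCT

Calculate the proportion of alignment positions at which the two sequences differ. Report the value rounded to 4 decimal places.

Differing sites — 1:T/C; 4:A/C; 12:A/T; 13:A/T; 18:G/T; 19:G/C; 22:G/C; 25:A/G; 26:T/G; 27:C/A; 31:T/G; 35:G/T; 36:T/G; 40:T/G; 41:C/A; 42:A/C; 43:G/C.
There are 17 differences over 45 sites, so p = 17/45 = 0.3778.

0.3778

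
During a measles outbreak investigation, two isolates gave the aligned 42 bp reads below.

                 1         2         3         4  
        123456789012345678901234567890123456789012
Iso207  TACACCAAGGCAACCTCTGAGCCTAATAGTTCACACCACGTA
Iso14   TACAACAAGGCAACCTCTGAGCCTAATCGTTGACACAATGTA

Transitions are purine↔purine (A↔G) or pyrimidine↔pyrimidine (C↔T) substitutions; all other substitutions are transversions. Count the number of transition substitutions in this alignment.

Differing sites — 5:C/A (Tv); 28:A/C (Tv); 32:C/G (Tv); 37:C/A (Tv); 39:C/T (Ti).
Of the 5 differences, 1 transition and 4 transversions, so the answer is 1.

1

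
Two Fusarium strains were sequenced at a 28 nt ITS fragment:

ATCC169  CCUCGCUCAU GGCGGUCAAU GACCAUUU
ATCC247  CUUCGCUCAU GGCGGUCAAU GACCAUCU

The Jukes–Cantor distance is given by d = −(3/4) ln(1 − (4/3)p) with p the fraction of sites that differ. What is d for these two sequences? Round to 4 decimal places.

The sequences differ at positions 2 (C/U), 27 (U/C).
p = 2/28 = 0.071429.
d = −0.75 · ln(1 − (4/3)·0.071429) = −0.75 · ln(0.904761) = −0.75 · (-0.100084) = 0.0751.

0.0751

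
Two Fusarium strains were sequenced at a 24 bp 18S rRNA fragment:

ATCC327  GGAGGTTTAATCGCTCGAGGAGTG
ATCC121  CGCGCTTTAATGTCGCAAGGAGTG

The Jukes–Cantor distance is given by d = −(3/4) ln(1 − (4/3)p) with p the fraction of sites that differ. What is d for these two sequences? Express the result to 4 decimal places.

Mismatches occur at site 1 (G→C), site 3 (A→C), site 5 (G→C), site 12 (C→G), site 13 (G→T), site 15 (T→G), site 17 (G→A).
p = 7/24 = 0.291667.
d = −0.75 · ln(1 − (4/3)·0.291667) = −0.75 · ln(0.611111) = −0.75 · (-0.492477) = 0.3694.

0.3694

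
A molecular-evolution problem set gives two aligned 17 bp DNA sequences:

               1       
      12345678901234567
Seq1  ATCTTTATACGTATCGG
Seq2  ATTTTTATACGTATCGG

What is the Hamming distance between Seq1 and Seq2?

1

The sequences differ at position 3 (C/T).
That gives 1 mismatch out of 17 aligned sites, so the Hamming distance is 1.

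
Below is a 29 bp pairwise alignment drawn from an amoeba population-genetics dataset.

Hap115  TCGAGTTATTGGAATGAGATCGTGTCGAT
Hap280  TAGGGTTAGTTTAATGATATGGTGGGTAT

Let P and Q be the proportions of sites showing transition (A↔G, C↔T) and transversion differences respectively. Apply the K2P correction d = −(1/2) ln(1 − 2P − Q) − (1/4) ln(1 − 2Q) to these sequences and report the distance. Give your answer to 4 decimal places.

0.4808

The sequences differ at positions 2 (C/A, transversion), 4 (A/G, transition), 9 (T/G, transversion), 11 (G/T, transversion), 12 (G/T, transversion), 18 (G/T, transversion), 21 (C/G, transversion), 25 (T/G, transversion), 26 (C/G, transversion), 27 (G/T, transversion).
Of the 10 differences, 1 transition and 9 transversions over 29 sites: P = 1/29 = 0.034483, Q = 9/29 = 0.310345.
d = −0.5·ln(0.620689) − 0.25·ln(0.379310) = −0.5·(-0.476925) − 0.25·(-0.969401) = 0.4808.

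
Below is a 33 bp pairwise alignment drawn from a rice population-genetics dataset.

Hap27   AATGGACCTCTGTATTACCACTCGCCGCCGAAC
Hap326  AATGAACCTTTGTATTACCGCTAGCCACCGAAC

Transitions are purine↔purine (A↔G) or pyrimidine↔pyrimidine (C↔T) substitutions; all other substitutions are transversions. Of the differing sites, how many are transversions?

1

The sequences differ at positions 5 (G/A, transition), 10 (C/T, transition), 20 (A/G, transition), 23 (C/A, transversion), 27 (G/A, transition).
Of the 5 differences, 4 transitions and 1 transversion, so the answer is 1.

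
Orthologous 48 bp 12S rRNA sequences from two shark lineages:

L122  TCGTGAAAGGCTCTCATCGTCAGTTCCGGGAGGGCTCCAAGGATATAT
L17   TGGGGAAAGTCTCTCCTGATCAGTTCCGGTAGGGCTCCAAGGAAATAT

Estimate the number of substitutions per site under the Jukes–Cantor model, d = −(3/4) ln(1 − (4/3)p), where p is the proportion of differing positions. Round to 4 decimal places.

0.1885

Mismatches occur at site 2 (C↔G), site 4 (T↔G), site 10 (G↔T), site 16 (A↔C), site 18 (C↔G), site 19 (G↔A), site 30 (G↔T), site 44 (T↔A).
p = 8/48 = 0.166667.
d = −0.75 · ln(1 − (4/3)·0.166667) = −0.75 · ln(0.777777) = −0.75 · (-0.251315) = 0.1885.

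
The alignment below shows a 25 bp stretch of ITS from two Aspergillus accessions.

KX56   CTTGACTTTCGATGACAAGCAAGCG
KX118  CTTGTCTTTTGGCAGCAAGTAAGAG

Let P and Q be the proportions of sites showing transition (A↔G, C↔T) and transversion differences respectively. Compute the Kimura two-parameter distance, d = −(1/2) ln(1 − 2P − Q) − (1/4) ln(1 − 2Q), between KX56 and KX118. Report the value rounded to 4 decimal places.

The sequences differ at positions 5 (A/T, transversion), 10 (C/T, transition), 12 (A/G, transition), 13 (T/C, transition), 14 (G/A, transition), 15 (A/G, transition), 20 (C/T, transition), 24 (C/A, transversion).
Of the 8 differences, 6 transitions and 2 transversions over 25 sites: P = 6/25 = 0.240000, Q = 2/25 = 0.080000.
d = −0.5·ln(0.440000) − 0.25·ln(0.840000) = −0.5·(-0.820981) − 0.25·(-0.174353) = 0.4541.

0.4541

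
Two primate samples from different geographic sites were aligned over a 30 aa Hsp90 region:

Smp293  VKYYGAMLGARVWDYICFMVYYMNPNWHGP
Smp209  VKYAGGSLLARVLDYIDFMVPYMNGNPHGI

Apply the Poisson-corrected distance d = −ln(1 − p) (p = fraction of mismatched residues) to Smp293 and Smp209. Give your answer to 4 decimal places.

0.4055

Differing sites — 4:Y/A; 6:A/G; 7:M/S; 9:G/L; 13:W/L; 17:C/D; 21:Y/P; 25:P/G; 27:W/P; 30:P/I.
p = 10/30 = 0.333333.
d = −ln(1 − 0.333333) = −ln(0.666667) = 0.4055.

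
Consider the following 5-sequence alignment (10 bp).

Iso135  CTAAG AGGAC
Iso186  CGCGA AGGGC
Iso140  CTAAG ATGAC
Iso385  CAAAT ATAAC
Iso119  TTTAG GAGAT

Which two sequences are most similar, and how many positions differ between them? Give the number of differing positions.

Pairwise Hamming distances:
  Iso135 vs Iso186: 5
  Iso135 vs Iso140: 1
  Iso135 vs Iso385: 4
  Iso135 vs Iso119: 5
  Iso186 vs Iso140: 6
  Iso186 vs Iso385: 7
  Iso186 vs Iso119: 9
  Iso140 vs Iso385: 3
  Iso140 vs Iso119: 5
  Iso385 vs Iso119: 8
The smallest is 1, between Iso135 and Iso140.

1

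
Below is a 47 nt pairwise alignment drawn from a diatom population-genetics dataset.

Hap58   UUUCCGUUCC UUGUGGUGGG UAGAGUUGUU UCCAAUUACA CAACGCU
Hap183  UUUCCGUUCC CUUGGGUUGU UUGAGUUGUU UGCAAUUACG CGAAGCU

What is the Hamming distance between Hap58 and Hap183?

10

The sequences differ at positions 11 (U/C), 13 (G/U), 14 (U/G), 18 (G/U), 20 (G/U), 22 (A/U), 32 (C/G), 40 (A/G), 42 (A/G), 44 (C/A).
That gives 10 mismatches out of 47 aligned sites, so the Hamming distance is 10.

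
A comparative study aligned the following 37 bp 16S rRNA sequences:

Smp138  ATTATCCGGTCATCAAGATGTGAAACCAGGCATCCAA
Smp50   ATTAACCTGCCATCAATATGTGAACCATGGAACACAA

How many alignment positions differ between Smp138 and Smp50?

10

Mismatches occur at site 5 (T/A), site 8 (G/T), site 10 (T/C), site 17 (G/T), site 25 (A/C), site 27 (C/A), site 28 (A/T), site 31 (C/A), site 33 (T/C), site 34 (C/A).
That gives 10 mismatches out of 37 aligned sites, so the Hamming distance is 10.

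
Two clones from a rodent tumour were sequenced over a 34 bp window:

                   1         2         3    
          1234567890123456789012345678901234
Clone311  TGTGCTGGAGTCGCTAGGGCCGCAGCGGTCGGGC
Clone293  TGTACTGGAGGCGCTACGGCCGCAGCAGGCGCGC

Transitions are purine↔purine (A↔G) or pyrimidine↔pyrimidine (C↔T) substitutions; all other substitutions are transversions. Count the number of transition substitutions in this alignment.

The sequences differ at positions 4 (G/A, transition), 11 (T/G, transversion), 17 (G/C, transversion), 27 (G/A, transition), 29 (T/G, transversion), 32 (G/C, transversion).
Of the 6 differences, 2 transitions and 4 transversions, so the answer is 2.

2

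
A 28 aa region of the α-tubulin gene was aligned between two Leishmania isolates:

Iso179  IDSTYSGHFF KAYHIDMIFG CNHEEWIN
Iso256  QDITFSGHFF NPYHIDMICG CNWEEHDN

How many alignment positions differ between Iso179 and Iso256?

9

The sequences differ at positions 1 (I/Q), 3 (S/I), 5 (Y/F), 11 (K/N), 12 (A/P), 19 (F/C), 23 (H/W), 26 (W/H), 27 (I/D).
That gives 9 mismatches out of 28 aligned sites, so the Hamming distance is 9.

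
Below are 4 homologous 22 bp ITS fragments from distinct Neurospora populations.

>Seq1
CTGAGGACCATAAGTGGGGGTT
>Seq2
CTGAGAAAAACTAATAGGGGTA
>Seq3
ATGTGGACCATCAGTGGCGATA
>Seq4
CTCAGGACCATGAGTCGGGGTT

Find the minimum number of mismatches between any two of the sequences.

Pairwise Hamming distances:
  Seq1 vs Seq2: 8
  Seq1 vs Seq3: 6
  Seq1 vs Seq4: 3
  Seq2 vs Seq3: 11
  Seq2 vs Seq4: 9
  Seq3 vs Seq4: 8
The smallest is 3, between Seq1 and Seq4.

3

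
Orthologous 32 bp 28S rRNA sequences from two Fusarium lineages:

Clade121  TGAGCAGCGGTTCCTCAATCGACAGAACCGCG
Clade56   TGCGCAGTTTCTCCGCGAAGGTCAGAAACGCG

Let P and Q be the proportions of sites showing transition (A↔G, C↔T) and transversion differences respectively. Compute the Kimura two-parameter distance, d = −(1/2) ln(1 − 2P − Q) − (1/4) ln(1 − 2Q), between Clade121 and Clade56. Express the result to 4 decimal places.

0.4610

The sequences differ at positions 3 (A/C, transversion), 8 (C/T, transition), 9 (G/T, transversion), 10 (G/T, transversion), 11 (T/C, transition), 15 (T/G, transversion), 17 (A/G, transition), 19 (T/A, transversion), 20 (C/G, transversion), 22 (A/T, transversion), 28 (C/A, transversion).
Of the 11 differences, 3 transitions and 8 transversions over 32 sites: P = 3/32 = 0.093750, Q = 8/32 = 0.250000.
d = −0.5·ln(0.562500) − 0.25·ln(0.500000) = −0.5·(-0.575364) − 0.25·(-0.693147) = 0.4610.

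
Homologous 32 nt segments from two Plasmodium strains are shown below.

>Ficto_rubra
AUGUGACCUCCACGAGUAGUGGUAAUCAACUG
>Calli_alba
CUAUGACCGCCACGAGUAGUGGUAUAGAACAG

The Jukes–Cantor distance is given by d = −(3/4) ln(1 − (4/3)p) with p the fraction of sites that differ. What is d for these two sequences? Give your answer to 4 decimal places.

0.2586

Mismatches occur at site 1 (A/C), site 3 (G/A), site 9 (U/G), site 25 (A/U), site 26 (U/A), site 27 (C/G), site 31 (U/A).
p = 7/32 = 0.218750.
d = −0.75 · ln(1 − (4/3)·0.218750) = −0.75 · ln(0.708333) = −0.75 · (-0.344841) = 0.2586.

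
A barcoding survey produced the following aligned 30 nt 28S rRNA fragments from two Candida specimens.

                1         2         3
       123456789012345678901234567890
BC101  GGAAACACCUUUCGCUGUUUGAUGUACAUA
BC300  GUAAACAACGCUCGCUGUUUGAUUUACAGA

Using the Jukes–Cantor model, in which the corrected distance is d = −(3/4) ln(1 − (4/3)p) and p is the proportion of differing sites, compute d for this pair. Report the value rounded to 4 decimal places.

0.2326

The sequences differ at positions 2 (G/U), 8 (C/A), 10 (U/G), 11 (U/C), 24 (G/U), 29 (U/G).
p = 6/30 = 0.200000.
d = −0.75 · ln(1 − (4/3)·0.200000) = −0.75 · ln(0.733333) = −0.75 · (-0.310155) = 0.2326.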